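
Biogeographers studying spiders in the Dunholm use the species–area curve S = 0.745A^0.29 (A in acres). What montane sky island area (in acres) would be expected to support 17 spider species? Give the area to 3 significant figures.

48300 acres

17 = 0.745 × A^0.29  ⇒  A^0.29 = 17/0.745 = 22.82
ln A = ln(22.82) / 0.29 = 3.1276 / 0.29 = 10.7848
A = e^10.7848 ≈ 48280 acres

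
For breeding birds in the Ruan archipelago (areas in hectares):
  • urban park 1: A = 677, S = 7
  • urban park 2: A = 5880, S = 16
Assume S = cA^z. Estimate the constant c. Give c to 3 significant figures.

z = ln(S₂/S₁) / ln(A₂/A₁) = ln(16/7) / ln(5880/677) = 0.8267 / 2.1616 = 0.3824
c = S₁ / A₁^z = 7 / 677^0.3824 = 7 / 12.09 = 0.5789

0.579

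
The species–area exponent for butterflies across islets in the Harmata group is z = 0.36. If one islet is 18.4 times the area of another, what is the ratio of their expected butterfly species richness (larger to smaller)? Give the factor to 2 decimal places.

2.85

S₂/S₁ = (A₂/A₁)^z = 18.4^0.36
ln(S₂/S₁) = 0.36 × ln 18.4 = 0.36 × 2.9124 = 1.0484
S₂/S₁ = e^1.0484 ≈ 2.853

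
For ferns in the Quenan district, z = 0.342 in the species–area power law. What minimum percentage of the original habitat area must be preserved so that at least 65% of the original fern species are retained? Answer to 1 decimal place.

28.4%

Need (A_new/A_old)^0.342 = 0.65, so A_new/A_old = 0.65^(1/0.342) = 0.65^2.924
ln(A_new/A_old) = ln 0.65 / 0.342 = -0.4308 / 0.342 = -1.2596
A_new/A_old = e^-1.2596 ≈ 0.2838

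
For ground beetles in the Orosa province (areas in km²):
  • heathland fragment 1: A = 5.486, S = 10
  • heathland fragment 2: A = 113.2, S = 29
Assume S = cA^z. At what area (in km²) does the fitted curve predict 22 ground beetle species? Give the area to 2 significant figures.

52 km²

z = ln(29/10) / ln(113.2/5.486) = 1.0647 / 3.0270 = 0.3517
c = 10 / 5.486^0.3517 = 10 / 1.82 = 5.495
A = (22/5.495)^(1/0.3517) ⇒ ln A = ln(4.004)/0.3517 = 3.9438
A = e^3.9438 ≈ 51.61 km²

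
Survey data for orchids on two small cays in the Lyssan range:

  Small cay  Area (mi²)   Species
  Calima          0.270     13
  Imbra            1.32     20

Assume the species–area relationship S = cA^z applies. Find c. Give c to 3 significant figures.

18.5

z = ln(S₂/S₁) / ln(A₂/A₁) = ln(20/13) / ln(1.32/0.27) = 0.4308 / 1.5870 = 0.2715
c = S₁ / A₁^z = 13 / 0.27^0.2715 = 13 / 0.7009 = 18.55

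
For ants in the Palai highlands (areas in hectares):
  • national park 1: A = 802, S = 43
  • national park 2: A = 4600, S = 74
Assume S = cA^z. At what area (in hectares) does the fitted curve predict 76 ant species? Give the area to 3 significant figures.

5010 hectares

z = ln(74/43) / ln(4600/802) = 0.5429 / 1.7467 = 0.3108
c = 43 / 802^0.3108 = 43 / 7.991 = 5.381
A = (76/5.381)^(1/0.3108) ⇒ ln A = ln(14.12)/0.3108 = 8.5196
A = e^8.5196 ≈ 5012 hectares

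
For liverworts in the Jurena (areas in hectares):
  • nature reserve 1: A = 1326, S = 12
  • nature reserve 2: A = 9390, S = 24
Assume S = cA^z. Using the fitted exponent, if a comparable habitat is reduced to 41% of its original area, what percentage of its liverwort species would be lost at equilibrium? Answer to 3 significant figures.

z = ln(24/12) / ln(9390/1326) = 0.6931 / 1.9575 = 0.3541
S_new/S_old = (A_new/A_old)^z = 0.41^0.3541 = exp(0.3541 × -0.8916) = 0.7293
Fraction lost = 1 − 0.7293 = 0.2707

27.1%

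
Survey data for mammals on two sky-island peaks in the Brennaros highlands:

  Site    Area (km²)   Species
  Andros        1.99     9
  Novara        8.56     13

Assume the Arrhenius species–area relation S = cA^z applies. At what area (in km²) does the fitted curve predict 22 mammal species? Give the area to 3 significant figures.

69.0 km²

z = ln(13/9) / ln(8.56/1.99) = 0.3677 / 1.4590 = 0.2520
c = 9 / 1.99^0.2520 = 9 / 1.189 = 7.567
A = (22/7.567)^(1/0.2520) ⇒ ln A = ln(2.907)/0.2520 = 4.2344
A = e^4.2344 ≈ 69.02 km²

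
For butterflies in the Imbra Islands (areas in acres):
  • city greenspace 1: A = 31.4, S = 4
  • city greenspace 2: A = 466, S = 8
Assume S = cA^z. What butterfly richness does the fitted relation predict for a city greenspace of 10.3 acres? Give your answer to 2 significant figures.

z = ln(8/4) / ln(466/31.4) = 0.6931 / 2.6974 = 0.2570
c = 4 / 31.4^0.2570 = 4 / 2.425 = 1.65
S₃ = 1.65 × 10.3^0.2570 = 1.65 × 1.821 ≈ 3.004

3.0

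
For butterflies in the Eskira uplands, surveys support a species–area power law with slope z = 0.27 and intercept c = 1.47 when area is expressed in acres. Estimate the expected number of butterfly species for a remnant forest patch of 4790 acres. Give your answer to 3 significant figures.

S = 1.47 × 4790^0.27
ln S = ln 1.47 + 0.27 × ln 4790 = 0.3853 + 0.27 × 8.4743 = 2.6733
S = e^2.6733 ≈ 14.49

14.5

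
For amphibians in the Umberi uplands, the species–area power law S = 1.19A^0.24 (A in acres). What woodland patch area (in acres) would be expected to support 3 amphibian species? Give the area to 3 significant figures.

3 = 1.19 × A^0.24  ⇒  A^0.24 = 3/1.19 = 2.521
ln A = ln(2.521) / 0.24 = 0.9247 / 0.24 = 3.8527
A = e^3.8527 ≈ 47.12 acres

47.1 acres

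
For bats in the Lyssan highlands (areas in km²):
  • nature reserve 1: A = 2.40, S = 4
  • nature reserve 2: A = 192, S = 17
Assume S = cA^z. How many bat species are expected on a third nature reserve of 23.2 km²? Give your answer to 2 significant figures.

8.5

z = ln(17/4) / ln(192/2.4) = 1.4469 / 4.3820 = 0.3302
c = 4 / 2.4^0.3302 = 4 / 1.335 = 2.996
S₃ = 2.996 × 23.2^0.3302 = 2.996 × 2.824 ≈ 8.46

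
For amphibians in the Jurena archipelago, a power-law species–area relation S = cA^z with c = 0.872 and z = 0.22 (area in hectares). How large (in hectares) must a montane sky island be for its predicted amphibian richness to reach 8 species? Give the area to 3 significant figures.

8 = 0.872 × A^0.22  ⇒  A^0.22 = 8/0.872 = 9.174
ln A = ln(9.174) / 0.22 = 2.2164 / 0.22 = 10.0746
A = e^10.0746 ≈ 23732 hectares

23700 hectares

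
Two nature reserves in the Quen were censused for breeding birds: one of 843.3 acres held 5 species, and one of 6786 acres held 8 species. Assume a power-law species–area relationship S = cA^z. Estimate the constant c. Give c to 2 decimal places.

z = ln(S₂/S₁) / ln(A₂/A₁) = ln(8/5) / ln(6786/843.3) = 0.4700 / 2.0853 = 0.2254
c = S₁ / A₁^z = 5 / 843.3^0.2254 = 5 / 4.565 = 1.095

1.10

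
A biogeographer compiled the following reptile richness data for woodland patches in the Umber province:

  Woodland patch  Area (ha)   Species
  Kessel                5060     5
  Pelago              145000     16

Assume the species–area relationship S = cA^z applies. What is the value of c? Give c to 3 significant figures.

0.260

z = ln(S₂/S₁) / ln(A₂/A₁) = ln(16/5) / ln(145000/5060) = 1.1632 / 3.3554 = 0.3467
c = S₁ / A₁^z = 5 / 5060^0.3467 = 5 / 19.23 = 0.26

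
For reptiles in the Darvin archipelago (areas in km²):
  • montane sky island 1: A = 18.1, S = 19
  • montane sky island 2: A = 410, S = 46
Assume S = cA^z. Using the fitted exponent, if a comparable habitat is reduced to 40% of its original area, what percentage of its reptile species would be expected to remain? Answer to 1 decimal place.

z = ln(46/19) / ln(410/18.1) = 0.8842 / 3.1202 = 0.2834
S_new/S_old = (A_new/A_old)^z = 0.4^0.2834 = exp(0.2834 × -0.9163) = 0.7713

77.1%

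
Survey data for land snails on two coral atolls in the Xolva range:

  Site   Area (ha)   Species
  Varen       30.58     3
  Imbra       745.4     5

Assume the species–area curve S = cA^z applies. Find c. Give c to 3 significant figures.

z = ln(S₂/S₁) / ln(A₂/A₁) = ln(5/3) / ln(745.4/30.58) = 0.5108 / 3.1936 = 0.1600
c = S₁ / A₁^z = 3 / 30.58^0.1600 = 3 / 1.728 = 1.736

1.74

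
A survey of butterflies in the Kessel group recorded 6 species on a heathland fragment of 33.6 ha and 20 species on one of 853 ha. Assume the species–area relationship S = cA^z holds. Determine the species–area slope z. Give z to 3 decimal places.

0.372

Taking logs: ln S = ln c + z ln A, so z = (ln S₂ − ln S₁)/(ln A₂ − ln A₁).
z = ln(20/6) / ln(853/33.6) = ln(3.333) / ln(25.39) = 1.2040 / 3.2342 = 0.3723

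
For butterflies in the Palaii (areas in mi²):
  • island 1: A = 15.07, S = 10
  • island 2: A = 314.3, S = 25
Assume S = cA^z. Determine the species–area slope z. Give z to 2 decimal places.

Taking logs: ln S = ln c + z ln A, so z = (ln S₂ − ln S₁)/(ln A₂ − ln A₁).
z = ln(25/10) / ln(314.3/15.07) = ln(2.5) / ln(20.86) = 0.9163 / 3.0376 = 0.3016

0.30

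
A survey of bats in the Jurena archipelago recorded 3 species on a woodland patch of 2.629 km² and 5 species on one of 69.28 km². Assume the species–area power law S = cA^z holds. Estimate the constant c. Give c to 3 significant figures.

z = ln(S₂/S₁) / ln(A₂/A₁) = ln(5/3) / ln(69.28/2.629) = 0.5108 / 3.2716 = 0.1561
c = S₁ / A₁^z = 3 / 2.629^0.1561 = 3 / 1.163 = 2.58

2.58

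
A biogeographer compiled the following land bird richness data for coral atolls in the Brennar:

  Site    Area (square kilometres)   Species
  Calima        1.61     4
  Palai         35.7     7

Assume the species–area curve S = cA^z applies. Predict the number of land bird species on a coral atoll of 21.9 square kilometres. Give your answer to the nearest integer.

z = ln(7/4) / ln(35.7/1.61) = 0.5596 / 3.0989 = 0.1806
c = 4 / 1.61^0.1806 = 4 / 1.09 = 3.67
S₃ = 3.67 × 21.9^0.1806 = 3.67 × 1.746 ≈ 6.409

6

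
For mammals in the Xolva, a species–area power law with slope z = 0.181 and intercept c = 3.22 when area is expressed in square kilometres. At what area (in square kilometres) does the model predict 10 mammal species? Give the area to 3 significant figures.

524 square kilometres

10 = 3.22 × A^0.181  ⇒  A^0.181 = 10/3.22 = 3.106
ln A = ln(3.106) / 0.181 = 1.1332 / 0.181 = 6.2608
A = e^6.2608 ≈ 523.6 square kilometres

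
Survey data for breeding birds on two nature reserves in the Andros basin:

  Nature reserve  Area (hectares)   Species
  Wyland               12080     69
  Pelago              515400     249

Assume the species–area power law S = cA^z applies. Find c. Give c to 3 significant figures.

z = ln(S₂/S₁) / ln(A₂/A₁) = ln(249/69) / ln(515400/12080) = 1.2833 / 3.7534 = 0.3419
c = S₁ / A₁^z = 69 / 12080^0.3419 = 69 / 24.87 = 2.774

2.77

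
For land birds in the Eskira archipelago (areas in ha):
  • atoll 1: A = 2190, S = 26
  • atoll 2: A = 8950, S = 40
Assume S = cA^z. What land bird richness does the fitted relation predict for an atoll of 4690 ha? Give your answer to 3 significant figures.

z = ln(40/26) / ln(8950/2190) = 0.4308 / 1.4078 = 0.3060
c = 26 / 2190^0.3060 = 26 / 10.52 = 2.47
S₃ = 2.47 × 4690^0.3060 = 2.47 × 13.29 ≈ 32.82

32.8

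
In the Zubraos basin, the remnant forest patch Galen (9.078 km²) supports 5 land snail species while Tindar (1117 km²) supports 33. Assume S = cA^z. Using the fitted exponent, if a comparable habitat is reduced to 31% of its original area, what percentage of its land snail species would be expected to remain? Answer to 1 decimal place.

z = ln(33/5) / ln(1117/9.078) = 1.8871 / 4.8125 = 0.3921
S_new/S_old = (A_new/A_old)^z = 0.31^0.3921 = exp(0.3921 × -1.1712) = 0.6318

63.2%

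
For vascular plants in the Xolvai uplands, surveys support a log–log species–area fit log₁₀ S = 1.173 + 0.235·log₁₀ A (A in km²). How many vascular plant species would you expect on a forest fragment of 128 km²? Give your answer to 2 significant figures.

S = 14.89 × 128^0.235
ln S = ln 14.89 + 0.235 × ln 128 = 2.7009 + 0.235 × 4.8520 = 3.8412
S = e^3.8412 ≈ 46.58

47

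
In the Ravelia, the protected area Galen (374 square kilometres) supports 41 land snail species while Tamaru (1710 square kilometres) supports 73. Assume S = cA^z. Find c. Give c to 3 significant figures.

4.33

z = ln(S₂/S₁) / ln(A₂/A₁) = ln(73/41) / ln(1710/374) = 0.5769 / 1.5200 = 0.3795
c = S₁ / A₁^z = 41 / 374^0.3795 = 41 / 9.473 = 4.328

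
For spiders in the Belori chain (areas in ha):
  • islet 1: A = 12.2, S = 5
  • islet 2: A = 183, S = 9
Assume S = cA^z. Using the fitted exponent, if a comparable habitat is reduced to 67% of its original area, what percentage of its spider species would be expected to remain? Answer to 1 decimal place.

91.7%

z = ln(9/5) / ln(183/12.2) = 0.5878 / 2.7081 = 0.2171
S_new/S_old = (A_new/A_old)^z = 0.67^0.2171 = exp(0.2171 × -0.4005) = 0.9167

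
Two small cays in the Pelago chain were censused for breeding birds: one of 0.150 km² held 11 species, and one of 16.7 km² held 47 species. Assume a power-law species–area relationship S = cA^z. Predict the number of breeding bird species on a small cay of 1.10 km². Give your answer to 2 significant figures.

z = ln(47/11) / ln(16.7/0.15) = 1.4523 / 4.7125 = 0.3082
c = 11 / 0.15^0.3082 = 11 / 0.5573 = 19.74
S₃ = 19.74 × 1.1^0.3082 = 19.74 × 1.03 ≈ 20.33

20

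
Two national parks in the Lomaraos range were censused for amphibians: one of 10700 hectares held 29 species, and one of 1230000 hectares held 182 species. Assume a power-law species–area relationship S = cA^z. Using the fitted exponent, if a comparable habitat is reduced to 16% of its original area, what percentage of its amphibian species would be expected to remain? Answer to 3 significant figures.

z = ln(182/29) / ln(1230000/10700) = 1.8367 / 4.7445 = 0.3871
S_new/S_old = (A_new/A_old)^z = 0.16^0.3871 = exp(0.3871 × -1.8326) = 0.4919

49.2%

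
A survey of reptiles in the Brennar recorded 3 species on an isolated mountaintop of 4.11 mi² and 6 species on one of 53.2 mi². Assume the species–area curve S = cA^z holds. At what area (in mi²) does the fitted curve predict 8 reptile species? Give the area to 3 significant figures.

154 mi²

z = ln(6/3) / ln(53.2/4.11) = 0.6931 / 2.5606 = 0.2707
c = 3 / 4.11^0.2707 = 3 / 1.466 = 2.046
A = (8/2.046)^(1/0.2707) ⇒ ln A = ln(3.91)/0.2707 = 5.0368
A = e^5.0368 ≈ 154 mi²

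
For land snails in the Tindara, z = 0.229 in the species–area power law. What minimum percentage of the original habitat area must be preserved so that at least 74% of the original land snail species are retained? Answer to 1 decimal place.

26.9%

Need (A_new/A_old)^0.229 = 0.74, so A_new/A_old = 0.74^(1/0.229) = 0.74^4.367
ln(A_new/A_old) = ln 0.74 / 0.229 = -0.3011 / 0.229 = -1.3149
A_new/A_old = e^-1.3149 ≈ 0.2685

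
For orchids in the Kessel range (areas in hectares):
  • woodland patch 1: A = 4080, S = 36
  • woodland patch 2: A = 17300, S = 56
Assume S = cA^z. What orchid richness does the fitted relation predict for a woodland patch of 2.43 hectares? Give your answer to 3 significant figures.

z = ln(56/36) / ln(17300/4080) = 0.4418 / 1.4446 = 0.3058
c = 36 / 4080^0.3058 = 36 / 12.72 = 2.831
S₃ = 2.831 × 2.43^0.3058 = 2.831 × 1.312 ≈ 3.715

3.71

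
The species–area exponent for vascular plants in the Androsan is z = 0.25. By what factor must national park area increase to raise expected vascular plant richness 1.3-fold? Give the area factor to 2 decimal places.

(A₂/A₁)^0.25 = 1.3, so A₂/A₁ = 1.3^(1/0.25) = 1.3^4
ln(A₂/A₁) = ln 1.3 / 0.25 = 0.2624 / 0.25 = 1.0495
A₂/A₁ = e^1.0495 ≈ 2.856

2.86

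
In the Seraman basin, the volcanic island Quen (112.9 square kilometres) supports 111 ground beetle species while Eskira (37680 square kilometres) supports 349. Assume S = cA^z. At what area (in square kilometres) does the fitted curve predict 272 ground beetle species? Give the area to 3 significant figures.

10600 square kilometres

z = ln(349/111) / ln(37680/112.9) = 1.1455 / 5.8104 = 0.1972
c = 111 / 112.9^0.1972 = 111 / 2.539 = 43.71
A = (272/43.71)^(1/0.1972) ⇒ ln A = ln(6.222)/0.1972 = 9.2725
A = e^9.2725 ≈ 10642 square kilometres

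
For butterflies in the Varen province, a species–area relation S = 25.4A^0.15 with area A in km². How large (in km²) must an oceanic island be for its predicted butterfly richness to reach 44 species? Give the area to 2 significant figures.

39 km²

44 = 25.4 × A^0.15  ⇒  A^0.15 = 44/25.4 = 1.732
ln A = ln(1.732) / 0.15 = 0.5494 / 0.15 = 3.6629
A = e^3.6629 ≈ 38.98 km²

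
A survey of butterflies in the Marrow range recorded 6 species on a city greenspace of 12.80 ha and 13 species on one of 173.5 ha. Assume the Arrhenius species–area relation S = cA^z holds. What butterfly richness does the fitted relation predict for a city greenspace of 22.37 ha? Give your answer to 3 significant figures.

7.08

z = ln(13/6) / ln(173.5/12.8) = 0.7732 / 2.6067 = 0.2966
c = 6 / 12.8^0.2966 = 6 / 2.13 = 2.817
S₃ = 2.817 × 22.37^0.2966 = 2.817 × 2.514 ≈ 7.081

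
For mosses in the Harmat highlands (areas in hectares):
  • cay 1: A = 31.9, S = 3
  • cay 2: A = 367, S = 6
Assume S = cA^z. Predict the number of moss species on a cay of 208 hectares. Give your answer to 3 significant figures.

z = ln(6/3) / ln(367/31.9) = 0.6931 / 2.4428 = 0.2838
c = 3 / 31.9^0.2838 = 3 / 2.671 = 1.123
S₃ = 1.123 × 208^0.2838 = 1.123 × 4.547 ≈ 5.107

5.11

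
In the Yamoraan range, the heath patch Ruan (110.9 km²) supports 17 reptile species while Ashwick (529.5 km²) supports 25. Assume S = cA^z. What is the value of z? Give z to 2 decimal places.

0.25

Taking logs: ln S = ln c + z ln A, so z = (ln S₂ − ln S₁)/(ln A₂ − ln A₁).
z = ln(25/17) / ln(529.5/110.9) = ln(1.471) / ln(4.775) = 0.3857 / 1.5633 = 0.2467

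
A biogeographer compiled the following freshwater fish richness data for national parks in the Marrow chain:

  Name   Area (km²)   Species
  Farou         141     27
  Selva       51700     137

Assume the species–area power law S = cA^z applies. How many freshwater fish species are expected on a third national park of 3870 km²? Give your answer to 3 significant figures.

67.2

z = ln(137/27) / ln(51700/141) = 1.6241 / 5.9045 = 0.2751
c = 27 / 141^0.2751 = 27 / 3.901 = 6.921
S₃ = 6.921 × 3870^0.2751 = 6.921 × 9.702 ≈ 67.15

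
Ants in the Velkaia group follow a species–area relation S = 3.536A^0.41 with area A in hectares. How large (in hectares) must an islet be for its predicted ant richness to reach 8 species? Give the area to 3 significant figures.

7.33 hectares

8 = 3.536 × A^0.41  ⇒  A^0.41 = 8/3.536 = 2.262
ln A = ln(2.262) / 0.41 = 0.8164 / 0.41 = 1.9913
A = e^1.9913 ≈ 7.325 hectares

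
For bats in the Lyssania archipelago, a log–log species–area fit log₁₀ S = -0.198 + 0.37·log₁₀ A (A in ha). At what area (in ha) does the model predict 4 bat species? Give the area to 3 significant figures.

145 ha

4 = 0.6339 × A^0.37  ⇒  A^0.37 = 4/0.6339 = 6.31
ln A = ln(6.31) / 0.37 = 1.8422 / 0.37 = 4.9789
A = e^4.9789 ≈ 145.3 ha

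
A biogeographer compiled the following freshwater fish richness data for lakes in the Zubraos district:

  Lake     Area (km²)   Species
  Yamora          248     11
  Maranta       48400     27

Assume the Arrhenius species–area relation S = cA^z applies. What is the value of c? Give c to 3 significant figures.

4.30

z = ln(S₂/S₁) / ln(A₂/A₁) = ln(27/11) / ln(48400/248) = 0.8979 / 5.2738 = 0.1703
c = S₁ / A₁^z = 11 / 248^0.1703 = 11 / 2.557 = 4.302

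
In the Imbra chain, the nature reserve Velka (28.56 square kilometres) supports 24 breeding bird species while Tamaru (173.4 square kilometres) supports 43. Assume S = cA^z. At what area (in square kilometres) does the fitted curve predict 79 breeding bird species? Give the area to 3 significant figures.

z = ln(43/24) / ln(173.4/28.56) = 0.5831 / 1.8036 = 0.3233
c = 24 / 28.56^0.3233 = 24 / 2.956 = 8.119
A = (79/8.119)^(1/0.3233) ⇒ ln A = ln(9.73)/0.3233 = 7.0368
A = e^7.0368 ≈ 1138 square kilometres

1140 square kilometres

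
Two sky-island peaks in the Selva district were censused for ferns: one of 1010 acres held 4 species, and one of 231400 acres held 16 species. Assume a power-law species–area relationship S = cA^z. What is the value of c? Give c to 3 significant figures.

0.685

z = ln(S₂/S₁) / ln(A₂/A₁) = ln(16/4) / ln(231400/1010) = 1.3863 / 5.4342 = 0.2551
c = S₁ / A₁^z = 4 / 1010^0.2551 = 4 / 5.84 = 0.6849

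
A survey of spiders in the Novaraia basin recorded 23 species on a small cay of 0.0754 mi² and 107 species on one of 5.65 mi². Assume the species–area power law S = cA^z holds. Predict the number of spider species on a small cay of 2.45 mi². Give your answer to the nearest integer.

79

z = ln(107/23) / ln(5.65/0.0754) = 1.5373 / 4.3166 = 0.3561
c = 23 / 0.0754^0.3561 = 23 / 0.3983 = 57.75
S₃ = 57.75 × 2.45^0.3561 = 57.75 × 1.376 ≈ 79.46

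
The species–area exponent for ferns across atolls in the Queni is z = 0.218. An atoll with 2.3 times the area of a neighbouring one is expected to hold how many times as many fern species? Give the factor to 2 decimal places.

1.20

S₂/S₁ = (A₂/A₁)^z = 2.3^0.218
ln(S₂/S₁) = 0.218 × ln 2.3 = 0.218 × 0.8329 = 0.1816
S₂/S₁ = e^0.1816 ≈ 1.199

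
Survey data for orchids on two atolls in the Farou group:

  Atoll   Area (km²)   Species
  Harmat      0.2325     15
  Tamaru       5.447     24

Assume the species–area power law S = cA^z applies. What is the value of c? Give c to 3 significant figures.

z = ln(S₂/S₁) / ln(A₂/A₁) = ln(24/15) / ln(5.447/0.2325) = 0.4700 / 3.1539 = 0.1490
c = S₁ / A₁^z = 15 / 0.2325^0.1490 = 15 / 0.8046 = 18.64

18.6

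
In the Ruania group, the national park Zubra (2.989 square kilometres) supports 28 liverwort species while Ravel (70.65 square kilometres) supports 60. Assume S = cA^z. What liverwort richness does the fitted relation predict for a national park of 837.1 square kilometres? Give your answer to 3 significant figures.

z = ln(60/28) / ln(70.65/2.989) = 0.7621 / 3.1628 = 0.2410
c = 28 / 2.989^0.2410 = 28 / 1.302 = 21.51
S₃ = 21.51 × 837.1^0.2410 = 21.51 × 5.062 ≈ 108.9

109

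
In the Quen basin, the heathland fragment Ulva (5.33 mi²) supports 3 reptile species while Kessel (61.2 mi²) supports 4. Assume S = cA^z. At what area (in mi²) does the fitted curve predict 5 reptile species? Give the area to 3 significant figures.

z = ln(4/3) / ln(61.2/5.33) = 0.2877 / 2.4408 = 0.1179
c = 3 / 5.33^0.1179 = 3 / 1.218 = 2.463
A = (5/2.463)^(1/0.1179) ⇒ ln A = ln(2.03)/0.1179 = 6.0074
A = e^6.0074 ≈ 406.4 mi²

406 mi²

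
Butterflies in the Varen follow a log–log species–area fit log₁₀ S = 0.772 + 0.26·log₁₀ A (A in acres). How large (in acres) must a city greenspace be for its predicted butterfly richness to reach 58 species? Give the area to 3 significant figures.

58 = 5.916 × A^0.26  ⇒  A^0.26 = 58/5.916 = 9.805
ln A = ln(9.805) / 0.26 = 2.2828 / 0.26 = 8.7802
A = e^8.7802 ≈ 6504 acres

6500 acres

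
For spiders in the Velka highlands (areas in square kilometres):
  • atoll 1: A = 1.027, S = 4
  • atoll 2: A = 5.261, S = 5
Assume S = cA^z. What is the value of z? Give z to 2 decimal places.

Taking logs: ln S = ln c + z ln A, so z = (ln S₂ − ln S₁)/(ln A₂ − ln A₁).
z = ln(5/4) / ln(5.261/1.027) = ln(1.25) / ln(5.123) = 0.2231 / 1.6337 = 0.1366

0.14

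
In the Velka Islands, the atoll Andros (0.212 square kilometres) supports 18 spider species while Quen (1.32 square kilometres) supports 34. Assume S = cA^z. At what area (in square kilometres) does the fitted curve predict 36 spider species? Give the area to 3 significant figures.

1.56 square kilometres

z = ln(34/18) / ln(1.32/0.212) = 0.6360 / 1.8288 = 0.3478
c = 18 / 0.212^0.3478 = 18 / 0.5831 = 30.87
A = (36/30.87)^(1/0.3478) ⇒ ln A = ln(1.166)/0.3478 = 0.4420
A = e^0.4420 ≈ 1.556 square kilometres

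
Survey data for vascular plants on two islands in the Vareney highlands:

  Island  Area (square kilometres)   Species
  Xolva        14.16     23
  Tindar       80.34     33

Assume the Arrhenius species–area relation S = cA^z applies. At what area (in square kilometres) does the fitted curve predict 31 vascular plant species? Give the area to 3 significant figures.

z = ln(33/23) / ln(80.34/14.16) = 0.3610 / 1.7358 = 0.2080
c = 23 / 14.16^0.2080 = 23 / 1.735 = 13.25
A = (31/13.25)^(1/0.2080) ⇒ ln A = ln(2.339)/0.2080 = 4.0857
A = e^4.0857 ≈ 59.48 square kilometres

59.5 square kilometres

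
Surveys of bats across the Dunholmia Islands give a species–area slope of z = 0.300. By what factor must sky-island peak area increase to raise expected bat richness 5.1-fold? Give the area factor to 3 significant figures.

228

(A₂/A₁)^0.3 = 5.1, so A₂/A₁ = 5.1^(1/0.3) = 5.1^3.333
ln(A₂/A₁) = ln 5.1 / 0.3 = 1.6292 / 0.3 = 5.4308
A₂/A₁ = e^5.4308 ≈ 228.3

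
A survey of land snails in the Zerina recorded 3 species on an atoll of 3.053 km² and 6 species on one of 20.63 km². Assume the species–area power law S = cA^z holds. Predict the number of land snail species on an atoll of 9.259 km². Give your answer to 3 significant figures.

4.49

z = ln(6/3) / ln(20.63/3.053) = 0.6931 / 1.9106 = 0.3628
c = 3 / 3.053^0.3628 = 3 / 1.499 = 2.001
S₃ = 2.001 × 9.259^0.3628 = 2.001 × 2.242 ≈ 4.487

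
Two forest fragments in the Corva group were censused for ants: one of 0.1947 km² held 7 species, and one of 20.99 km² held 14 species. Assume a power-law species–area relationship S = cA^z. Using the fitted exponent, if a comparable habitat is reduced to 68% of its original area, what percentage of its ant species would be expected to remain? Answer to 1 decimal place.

94.4%

z = ln(14/7) / ln(20.99/0.1947) = 0.6931 / 4.6803 = 0.1481
S_new/S_old = (A_new/A_old)^z = 0.68^0.1481 = exp(0.1481 × -0.3857) = 0.9445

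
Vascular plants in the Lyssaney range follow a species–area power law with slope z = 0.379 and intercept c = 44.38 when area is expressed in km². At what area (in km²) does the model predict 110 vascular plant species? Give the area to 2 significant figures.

11 km²

110 = 44.38 × A^0.379  ⇒  A^0.379 = 110/44.38 = 2.479
ln A = ln(2.479) / 0.379 = 0.9077 / 0.379 = 2.3950
A = e^2.3950 ≈ 10.97 km²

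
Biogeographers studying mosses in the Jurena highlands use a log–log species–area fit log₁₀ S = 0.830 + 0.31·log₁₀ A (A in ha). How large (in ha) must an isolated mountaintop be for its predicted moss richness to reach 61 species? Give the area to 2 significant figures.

1200 ha

61 = 6.761 × A^0.31  ⇒  A^0.31 = 61/6.761 = 9.023
ln A = ln(9.023) / 0.31 = 2.1997 / 0.31 = 7.0959
A = e^7.0959 ≈ 1207 ha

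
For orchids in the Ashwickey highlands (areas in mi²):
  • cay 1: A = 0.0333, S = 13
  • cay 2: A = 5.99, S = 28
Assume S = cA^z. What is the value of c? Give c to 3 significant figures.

z = ln(S₂/S₁) / ln(A₂/A₁) = ln(28/13) / ln(5.99/0.0333) = 0.7673 / 5.1923 = 0.1478
c = S₁ / A₁^z = 13 / 0.0333^0.1478 = 13 / 0.6049 = 21.49

21.5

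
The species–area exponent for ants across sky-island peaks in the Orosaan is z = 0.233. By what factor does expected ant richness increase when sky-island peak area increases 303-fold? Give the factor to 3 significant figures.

3.79

S₂/S₁ = (A₂/A₁)^z = 303^0.233
ln(S₂/S₁) = 0.233 × ln 303 = 0.233 × 5.7137 = 1.3313
S₂/S₁ = e^1.3313 ≈ 3.786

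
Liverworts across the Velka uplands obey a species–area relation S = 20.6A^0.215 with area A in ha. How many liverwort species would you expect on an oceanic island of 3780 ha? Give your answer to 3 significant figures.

S = 20.6 × 3780^0.215
ln S = ln 20.6 + 0.215 × ln 3780 = 3.0253 + 0.215 × 8.2375 = 4.7963
S = e^4.7963 ≈ 121.1

121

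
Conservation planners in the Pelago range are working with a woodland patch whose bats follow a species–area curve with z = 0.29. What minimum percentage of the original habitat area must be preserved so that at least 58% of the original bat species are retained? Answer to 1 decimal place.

15.3%

Need (A_new/A_old)^0.29 = 0.58, so A_new/A_old = 0.58^(1/0.29) = 0.58^3.448
ln(A_new/A_old) = ln 0.58 / 0.29 = -0.5447 / 0.29 = -1.8784
A_new/A_old = e^-1.8784 ≈ 0.1528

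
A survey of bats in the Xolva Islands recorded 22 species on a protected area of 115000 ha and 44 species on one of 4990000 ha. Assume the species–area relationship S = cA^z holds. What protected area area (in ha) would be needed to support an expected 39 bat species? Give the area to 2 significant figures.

z = ln(44/22) / ln(4990000/115000) = 0.6931 / 3.7703 = 0.1838
c = 22 / 115000^0.1838 = 22 / 8.519 = 2.582
A = (39/2.582)^(1/0.1838) ⇒ ln A = ln(15.1)/0.1838 = 14.7668
A = e^14.7668 ≈ 2589073 ha

2600000 ha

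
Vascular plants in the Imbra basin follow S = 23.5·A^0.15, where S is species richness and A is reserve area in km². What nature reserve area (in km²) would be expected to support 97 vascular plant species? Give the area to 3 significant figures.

12700 km²

97 = 23.5 × A^0.15  ⇒  A^0.15 = 97/23.5 = 4.128
ln A = ln(4.128) / 0.15 = 1.4177 / 0.15 = 9.4514
A = e^9.4514 ≈ 12726 km²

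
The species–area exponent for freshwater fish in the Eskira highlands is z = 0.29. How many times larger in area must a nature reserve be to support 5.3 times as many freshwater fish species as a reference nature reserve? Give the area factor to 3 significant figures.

(A₂/A₁)^0.29 = 5.3, so A₂/A₁ = 5.3^(1/0.29) = 5.3^3.448
ln(A₂/A₁) = ln 5.3 / 0.29 = 1.6677 / 0.29 = 5.7507
A₂/A₁ = e^5.7507 ≈ 314.4

314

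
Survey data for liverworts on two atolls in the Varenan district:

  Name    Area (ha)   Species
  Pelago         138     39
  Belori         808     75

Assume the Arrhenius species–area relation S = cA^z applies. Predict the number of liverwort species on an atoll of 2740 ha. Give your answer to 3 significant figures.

z = ln(75/39) / ln(808/138) = 0.6539 / 1.7673 = 0.3700
c = 39 / 138^0.3700 = 39 / 6.191 = 6.299
S₃ = 6.299 × 2740^0.3700 = 6.299 × 18.71 ≈ 117.8

118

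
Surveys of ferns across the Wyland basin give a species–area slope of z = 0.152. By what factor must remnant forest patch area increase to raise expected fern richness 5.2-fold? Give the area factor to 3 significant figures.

(A₂/A₁)^0.152 = 5.2, so A₂/A₁ = 5.2^(1/0.152) = 5.2^6.579
ln(A₂/A₁) = ln 5.2 / 0.152 = 1.6487 / 0.152 = 10.8464
A₂/A₁ = e^10.8464 ≈ 51351

51400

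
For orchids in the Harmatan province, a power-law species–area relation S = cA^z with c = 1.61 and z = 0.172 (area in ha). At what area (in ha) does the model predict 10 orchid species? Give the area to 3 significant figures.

10 = 1.61 × A^0.172  ⇒  A^0.172 = 10/1.61 = 6.211
ln A = ln(6.211) / 0.172 = 1.8264 / 0.172 = 10.6183
A = e^10.6183 ≈ 40877 ha

40900 ha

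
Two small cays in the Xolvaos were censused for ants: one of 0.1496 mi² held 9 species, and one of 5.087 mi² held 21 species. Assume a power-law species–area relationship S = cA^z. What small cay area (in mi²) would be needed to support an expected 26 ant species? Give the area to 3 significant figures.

12.4 mi²

z = ln(21/9) / ln(5.087/0.1496) = 0.8473 / 3.5265 = 0.2403
c = 9 / 0.1496^0.2403 = 9 / 0.6335 = 14.21
A = (26/14.21)^(1/0.2403) ⇒ ln A = ln(1.83)/0.2403 = 2.5156
A = e^2.5156 ≈ 12.37 mi²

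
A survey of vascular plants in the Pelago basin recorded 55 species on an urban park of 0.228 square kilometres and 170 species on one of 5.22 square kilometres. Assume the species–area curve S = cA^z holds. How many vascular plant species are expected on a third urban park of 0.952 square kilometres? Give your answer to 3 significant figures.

92.1

z = ln(170/55) / ln(5.22/0.228) = 1.1285 / 3.1309 = 0.3604
c = 55 / 0.228^0.3604 = 55 / 0.5869 = 93.71
S₃ = 93.71 × 0.952^0.3604 = 93.71 × 0.9824 ≈ 92.06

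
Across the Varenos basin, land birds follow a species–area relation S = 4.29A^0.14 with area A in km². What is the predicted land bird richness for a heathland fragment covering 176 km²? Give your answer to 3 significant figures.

8.85

S = 4.29 × 176^0.14 = 4.29 × 2.062 ≈ 8.848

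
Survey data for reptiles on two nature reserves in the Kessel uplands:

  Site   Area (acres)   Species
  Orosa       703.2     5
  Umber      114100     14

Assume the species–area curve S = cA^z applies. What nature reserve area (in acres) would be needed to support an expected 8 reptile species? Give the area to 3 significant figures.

7180 acres

z = ln(14/5) / ln(114100/703.2) = 1.0296 / 5.0892 = 0.2023
c = 5 / 703.2^0.2023 = 5 / 3.767 = 1.327
A = (8/1.327)^(1/0.2023) ⇒ ln A = ln(6.027)/0.2023 = 8.8788
A = e^8.8788 ≈ 7178 acres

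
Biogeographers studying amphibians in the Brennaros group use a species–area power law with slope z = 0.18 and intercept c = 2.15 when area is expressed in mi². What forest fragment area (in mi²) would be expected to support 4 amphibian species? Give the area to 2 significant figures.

31 mi²

4 = 2.15 × A^0.18  ⇒  A^0.18 = 4/2.15 = 1.86
ln A = ln(1.86) / 0.18 = 0.6208 / 0.18 = 3.4490
A = e^3.4490 ≈ 31.47 mi²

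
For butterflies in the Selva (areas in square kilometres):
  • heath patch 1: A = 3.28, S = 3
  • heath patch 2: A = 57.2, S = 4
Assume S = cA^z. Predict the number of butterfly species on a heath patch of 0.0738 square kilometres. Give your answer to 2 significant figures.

2.0

z = ln(4/3) / ln(57.2/3.28) = 0.2877 / 2.8587 = 0.1006
c = 3 / 3.28^0.1006 = 3 / 1.127 = 2.662
S₃ = 2.662 × 0.0738^0.1006 = 2.662 × 0.7693 ≈ 2.048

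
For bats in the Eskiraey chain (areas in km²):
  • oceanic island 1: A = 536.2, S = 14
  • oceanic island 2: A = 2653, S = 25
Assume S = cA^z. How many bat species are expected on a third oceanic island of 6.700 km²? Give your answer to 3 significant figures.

2.86

z = ln(25/14) / ln(2653/536.2) = 0.5798 / 1.5989 = 0.3626
c = 14 / 536.2^0.3626 = 14 / 9.766 = 1.434
S₃ = 1.434 × 6.7^0.3626 = 1.434 × 1.993 ≈ 2.857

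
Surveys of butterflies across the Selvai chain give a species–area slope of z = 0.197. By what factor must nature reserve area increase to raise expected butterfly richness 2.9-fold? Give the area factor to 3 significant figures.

(A₂/A₁)^0.197 = 2.9, so A₂/A₁ = 2.9^(1/0.197) = 2.9^5.076
ln(A₂/A₁) = ln 2.9 / 0.197 = 1.0647 / 0.197 = 5.4046
A₂/A₁ = e^5.4046 ≈ 222.4

222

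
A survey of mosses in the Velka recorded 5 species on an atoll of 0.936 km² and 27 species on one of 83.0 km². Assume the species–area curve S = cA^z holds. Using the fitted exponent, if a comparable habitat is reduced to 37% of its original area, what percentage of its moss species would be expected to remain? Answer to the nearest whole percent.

69%

z = ln(27/5) / ln(83/0.936) = 1.6864 / 4.4850 = 0.3760
S_new/S_old = (A_new/A_old)^z = 0.37^0.3760 = exp(0.3760 × -0.9943) = 0.6881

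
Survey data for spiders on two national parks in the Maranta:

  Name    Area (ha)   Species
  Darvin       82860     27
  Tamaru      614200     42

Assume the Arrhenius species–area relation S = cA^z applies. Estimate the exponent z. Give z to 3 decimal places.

0.221

Taking logs: ln S = ln c + z ln A, so z = (ln S₂ − ln S₁)/(ln A₂ − ln A₁).
z = ln(42/27) / ln(614200/82860) = ln(1.556) / ln(7.413) = 0.4418 / 2.0032 = 0.2206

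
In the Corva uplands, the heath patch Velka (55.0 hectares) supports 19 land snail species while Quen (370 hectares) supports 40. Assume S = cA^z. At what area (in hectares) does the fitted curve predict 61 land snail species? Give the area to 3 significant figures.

1090 hectares

z = ln(40/19) / ln(370/55) = 0.7444 / 1.9062 = 0.3905
c = 19 / 55^0.3905 = 19 / 4.783 = 3.973
A = (61/3.973)^(1/0.3905) ⇒ ln A = ln(15.36)/0.3905 = 6.9940
A = e^6.9940 ≈ 1090 hectares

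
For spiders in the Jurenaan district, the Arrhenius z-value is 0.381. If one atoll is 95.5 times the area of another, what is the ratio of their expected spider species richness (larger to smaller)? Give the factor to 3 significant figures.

S₂/S₁ = (A₂/A₁)^z = 95.5^0.381
ln(S₂/S₁) = 0.381 × ln 95.5 = 0.381 × 4.5591 = 1.7370
S₂/S₁ = e^1.7370 ≈ 5.68

5.68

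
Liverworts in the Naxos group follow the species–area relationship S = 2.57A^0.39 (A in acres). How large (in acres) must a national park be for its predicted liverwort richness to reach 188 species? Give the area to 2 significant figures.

60000 acres

188 = 2.57 × A^0.39  ⇒  A^0.39 = 188/2.57 = 73.15
ln A = ln(73.15) / 0.39 = 4.2925 / 0.39 = 11.0065
A = e^11.0065 ≈ 60265 acres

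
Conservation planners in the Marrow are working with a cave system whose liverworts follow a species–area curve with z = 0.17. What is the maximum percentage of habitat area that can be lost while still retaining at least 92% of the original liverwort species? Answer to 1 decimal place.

38.8%

Need (A_new/A_old)^0.17 = 0.92, so A_new/A_old = 0.92^(1/0.17) = 0.92^5.882
ln(A_new/A_old) = ln 0.92 / 0.17 = -0.0834 / 0.17 = -0.4905
A_new/A_old = e^-0.4905 ≈ 0.6123
Fraction that can be lost = 1 − 0.6123 = 0.3877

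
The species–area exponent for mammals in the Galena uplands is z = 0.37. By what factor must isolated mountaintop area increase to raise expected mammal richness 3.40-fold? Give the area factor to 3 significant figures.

(A₂/A₁)^0.37 = 3.4, so A₂/A₁ = 3.4^(1/0.37) = 3.4^2.703
ln(A₂/A₁) = ln 3.4 / 0.37 = 1.2238 / 0.37 = 3.3075
A₂/A₁ = e^3.3075 ≈ 27.32

27.3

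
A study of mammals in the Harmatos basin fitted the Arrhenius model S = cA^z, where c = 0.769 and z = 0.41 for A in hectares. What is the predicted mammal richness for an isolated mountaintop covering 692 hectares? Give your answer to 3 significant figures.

11.2

S = 0.769 × 692^0.41
ln S = ln 0.769 + 0.41 × ln 692 = -0.2627 + 0.41 × 6.5396 = 2.4186
S = e^2.4186 ≈ 11.23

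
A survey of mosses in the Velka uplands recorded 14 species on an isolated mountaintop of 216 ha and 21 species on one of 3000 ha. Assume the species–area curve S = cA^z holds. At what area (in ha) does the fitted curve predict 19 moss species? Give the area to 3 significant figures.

1570 ha

z = ln(21/14) / ln(3000/216) = 0.4055 / 2.6311 = 0.1541
c = 14 / 216^0.1541 = 14 / 2.29 = 6.115
A = (19/6.115)^(1/0.1541) ⇒ ln A = ln(3.107)/0.1541 = 7.3569
A = e^7.3569 ≈ 1567 ha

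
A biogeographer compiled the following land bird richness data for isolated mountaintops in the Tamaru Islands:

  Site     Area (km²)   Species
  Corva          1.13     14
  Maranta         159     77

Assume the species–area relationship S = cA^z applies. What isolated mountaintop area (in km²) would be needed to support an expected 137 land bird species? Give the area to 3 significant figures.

846 km²

z = ln(77/14) / ln(159/1.13) = 1.7047 / 4.9467 = 0.3446
c = 14 / 1.13^0.3446 = 14 / 1.043 = 13.42
A = (137/13.42)^(1/0.3446) ⇒ ln A = ln(10.21)/0.3446 = 6.7408
A = e^6.7408 ≈ 846.2 km²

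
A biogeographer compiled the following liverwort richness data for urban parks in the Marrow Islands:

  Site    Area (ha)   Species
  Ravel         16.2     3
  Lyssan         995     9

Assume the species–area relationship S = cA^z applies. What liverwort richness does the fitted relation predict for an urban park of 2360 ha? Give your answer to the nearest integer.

z = ln(9/3) / ln(995/16.2) = 1.0986 / 4.1177 = 0.2668
c = 3 / 16.2^0.2668 = 3 / 2.102 = 1.427
S₃ = 1.427 × 2360^0.2668 = 1.427 × 7.941 ≈ 11.33

11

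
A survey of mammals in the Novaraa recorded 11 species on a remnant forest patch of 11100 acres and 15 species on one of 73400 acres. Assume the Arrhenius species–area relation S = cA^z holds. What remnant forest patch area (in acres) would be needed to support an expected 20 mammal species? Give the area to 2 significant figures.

420000 acres

z = ln(15/11) / ln(73400/11100) = 0.3102 / 1.8890 = 0.1642
c = 11 / 11100^0.1642 = 11 / 4.615 = 2.383
A = (20/2.383)^(1/0.1642) ⇒ ln A = ln(8.392)/0.1642 = 12.9558
A = e^12.9558 ≈ 423280 acres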